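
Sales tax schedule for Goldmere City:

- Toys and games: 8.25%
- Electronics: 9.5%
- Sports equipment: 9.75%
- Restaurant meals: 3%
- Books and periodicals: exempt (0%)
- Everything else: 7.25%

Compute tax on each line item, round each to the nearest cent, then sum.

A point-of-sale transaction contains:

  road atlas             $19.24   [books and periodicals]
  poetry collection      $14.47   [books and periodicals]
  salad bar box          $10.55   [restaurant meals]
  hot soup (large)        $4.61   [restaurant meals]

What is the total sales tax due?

Road atlas $19.24: books and periodicals → 0% → $0.00
Poetry collection $14.47: books and periodicals → 0% → $0.00
Salad bar box $10.55: restaurant meals → 3% → $0.32
Hot soup (large) $4.61: restaurant meals → 3% → $0.14
Total tax = $0.32 + $0.14 = $0.46

$0.46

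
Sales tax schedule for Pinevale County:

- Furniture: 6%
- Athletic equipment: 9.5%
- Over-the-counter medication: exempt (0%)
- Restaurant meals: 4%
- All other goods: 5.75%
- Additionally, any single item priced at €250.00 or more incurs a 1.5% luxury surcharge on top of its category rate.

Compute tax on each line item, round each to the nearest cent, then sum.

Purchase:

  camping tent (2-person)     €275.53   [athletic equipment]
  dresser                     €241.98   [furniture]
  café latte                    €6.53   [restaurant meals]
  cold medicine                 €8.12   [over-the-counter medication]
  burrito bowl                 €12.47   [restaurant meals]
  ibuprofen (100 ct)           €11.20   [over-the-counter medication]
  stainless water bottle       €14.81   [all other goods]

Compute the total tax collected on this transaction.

€46.44

Camping tent (2-person) €275.53: athletic equipment → 9.5% + 1.5% surcharge = 11% → €30.31
Dresser €241.98: furniture → 6% → €14.52
Café latte €6.53: restaurant meals → 4% → €0.26
Cold medicine €8.12: over-the-counter medication → 0% → €0.00
Burrito bowl €12.47: restaurant meals → 4% → €0.50
Ibuprofen (100 ct) €11.20: over-the-counter medication → 0% → €0.00
Stainless water bottle €14.81: all other goods → 5.75% → €0.85
Total tax = €30.31 + €14.52 + €0.26 + €0.50 + €0.85 = €46.44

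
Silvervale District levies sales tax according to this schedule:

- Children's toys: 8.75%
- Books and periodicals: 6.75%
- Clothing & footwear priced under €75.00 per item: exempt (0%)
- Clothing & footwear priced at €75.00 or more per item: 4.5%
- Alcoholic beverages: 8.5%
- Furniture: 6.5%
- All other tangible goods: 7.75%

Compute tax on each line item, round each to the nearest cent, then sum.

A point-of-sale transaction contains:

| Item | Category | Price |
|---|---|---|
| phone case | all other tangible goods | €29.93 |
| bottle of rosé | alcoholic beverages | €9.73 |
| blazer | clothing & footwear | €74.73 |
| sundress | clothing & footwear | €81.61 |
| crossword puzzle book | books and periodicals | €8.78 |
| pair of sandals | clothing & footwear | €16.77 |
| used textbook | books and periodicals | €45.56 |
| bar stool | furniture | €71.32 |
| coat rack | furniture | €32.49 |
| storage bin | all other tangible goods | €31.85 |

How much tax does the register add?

€19.71

Phone case €29.93: all other tangible goods → 7.75% → €2.32
Bottle of rosé €9.73: alcoholic beverages → 8.5% → €0.83
Blazer €74.73: clothing & footwear, under €75.00 → 0% → €0.00
Sundress €81.61: clothing & footwear, €75.00 or more → 4.5% → €3.67
Crossword puzzle book €8.78: books and periodicals → 6.75% → €0.59
Pair of sandals €16.77: clothing & footwear, under €75.00 → 0% → €0.00
Used textbook €45.56: books and periodicals → 6.75% → €3.08
Bar stool €71.32: furniture → 6.5% → €4.64
Coat rack €32.49: furniture → 6.5% → €2.11
Storage bin €31.85: all other tangible goods → 7.75% → €2.47
Total tax = €2.32 + €0.83 + €3.67 + €0.59 + €3.08 + €4.64 + €2.11 + €2.47 = €19.71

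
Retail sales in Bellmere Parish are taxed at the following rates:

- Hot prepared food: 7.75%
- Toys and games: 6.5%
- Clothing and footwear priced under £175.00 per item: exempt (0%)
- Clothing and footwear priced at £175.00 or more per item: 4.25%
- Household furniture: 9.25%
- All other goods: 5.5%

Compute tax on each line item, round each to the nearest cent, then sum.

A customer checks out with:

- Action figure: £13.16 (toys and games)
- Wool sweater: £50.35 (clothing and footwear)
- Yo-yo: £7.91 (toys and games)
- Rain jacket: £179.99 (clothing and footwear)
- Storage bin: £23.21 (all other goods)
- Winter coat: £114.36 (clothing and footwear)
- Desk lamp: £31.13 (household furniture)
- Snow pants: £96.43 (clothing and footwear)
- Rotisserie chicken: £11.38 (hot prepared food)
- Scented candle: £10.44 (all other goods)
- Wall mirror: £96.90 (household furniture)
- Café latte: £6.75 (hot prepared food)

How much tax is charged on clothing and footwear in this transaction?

Wool sweater £50.35: clothing and footwear, under £175.00 → 0% → £0.00
Rain jacket £179.99: clothing and footwear, £175.00 or more → 4.25% → £7.65
Winter coat £114.36: clothing and footwear, under £175.00 → 0% → £0.00
Snow pants £96.43: clothing and footwear, under £175.00 → 0% → £0.00
Tax on clothing and footwear = £0.00 + £7.65 + £0.00 + £0.00 = £7.65

£7.65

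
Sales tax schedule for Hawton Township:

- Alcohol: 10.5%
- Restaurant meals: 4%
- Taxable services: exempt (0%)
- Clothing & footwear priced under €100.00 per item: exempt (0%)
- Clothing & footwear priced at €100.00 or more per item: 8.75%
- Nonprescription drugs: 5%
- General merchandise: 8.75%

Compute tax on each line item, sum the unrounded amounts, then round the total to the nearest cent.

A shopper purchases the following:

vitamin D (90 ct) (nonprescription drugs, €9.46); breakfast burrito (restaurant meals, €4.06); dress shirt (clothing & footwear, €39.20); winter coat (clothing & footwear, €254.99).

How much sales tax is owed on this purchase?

€22.95

Vitamin D (90 ct) €9.46: nonprescription drugs → 5% → €0.473
Breakfast burrito €4.06: restaurant meals → 4% → €0.1624
Dress shirt €39.20: clothing & footwear, under €100.00 → 0% → €0.00
Winter coat €254.99: clothing & footwear, €100.00 or more → 8.75% → €22.311625
Unrounded tax sum = €22.947025 → €22.95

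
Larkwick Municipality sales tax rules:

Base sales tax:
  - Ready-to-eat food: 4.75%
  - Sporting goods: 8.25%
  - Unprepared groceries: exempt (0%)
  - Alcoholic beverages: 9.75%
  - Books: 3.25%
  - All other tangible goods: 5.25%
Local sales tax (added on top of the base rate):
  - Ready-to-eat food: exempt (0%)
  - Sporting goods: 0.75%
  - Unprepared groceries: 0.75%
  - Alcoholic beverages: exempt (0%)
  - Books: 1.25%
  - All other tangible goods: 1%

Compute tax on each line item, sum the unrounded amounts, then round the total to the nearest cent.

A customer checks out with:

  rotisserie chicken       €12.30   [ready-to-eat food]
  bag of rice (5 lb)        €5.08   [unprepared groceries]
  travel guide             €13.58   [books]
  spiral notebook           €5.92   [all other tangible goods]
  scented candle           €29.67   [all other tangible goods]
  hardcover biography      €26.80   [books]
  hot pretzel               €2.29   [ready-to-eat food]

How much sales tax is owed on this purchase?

Rotisserie chicken €12.30: ready-to-eat food → 4.75% + 0% local = 4.75% → €0.58425
Bag of rice (5 lb) €5.08: unprepared groceries → 0% + 0.75% local = 0.75% → €0.0381
Travel guide €13.58: books → 3.25% + 1.25% local = 4.5% → €0.6111
Spiral notebook €5.92: all other tangible goods → 5.25% + 1% local = 6.25% → €0.37
Scented candle €29.67: all other tangible goods → 5.25% + 1% local = 6.25% → €1.854375
Hardcover biography €26.80: books → 3.25% + 1.25% local = 4.5% → €1.206
Hot pretzel €2.29: ready-to-eat food → 4.75% + 0% local = 4.75% → €0.108775
Unrounded tax sum = €4.7726 → €4.77

€4.77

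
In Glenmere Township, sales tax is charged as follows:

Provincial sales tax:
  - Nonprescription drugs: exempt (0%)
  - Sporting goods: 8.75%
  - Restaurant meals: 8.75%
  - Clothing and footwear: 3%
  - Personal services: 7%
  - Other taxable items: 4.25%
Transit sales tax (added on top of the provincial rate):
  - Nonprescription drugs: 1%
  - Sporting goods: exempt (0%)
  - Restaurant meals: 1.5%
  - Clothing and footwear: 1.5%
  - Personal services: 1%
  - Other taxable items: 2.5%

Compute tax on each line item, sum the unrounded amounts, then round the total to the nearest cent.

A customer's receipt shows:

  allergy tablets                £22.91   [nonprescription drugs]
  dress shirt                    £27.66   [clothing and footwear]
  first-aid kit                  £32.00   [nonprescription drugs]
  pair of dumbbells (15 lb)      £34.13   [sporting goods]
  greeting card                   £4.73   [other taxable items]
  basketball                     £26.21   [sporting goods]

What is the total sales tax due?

£7.39

Allergy tablets £22.91: nonprescription drugs → 0% + 1% transit = 1% → £0.2291
Dress shirt £27.66: clothing and footwear → 3% + 1.5% transit = 4.5% → £1.2447
First-aid kit £32.00: nonprescription drugs → 0% + 1% transit = 1% → £0.32
Pair of dumbbells (15 lb) £34.13: sporting goods → 8.75% + 0% transit = 8.75% → £2.986375
Greeting card £4.73: other taxable items → 4.25% + 2.5% transit = 6.75% → £0.319275
Basketball £26.21: sporting goods → 8.75% + 0% transit = 8.75% → £2.293375
Unrounded tax sum = £7.392825 → £7.39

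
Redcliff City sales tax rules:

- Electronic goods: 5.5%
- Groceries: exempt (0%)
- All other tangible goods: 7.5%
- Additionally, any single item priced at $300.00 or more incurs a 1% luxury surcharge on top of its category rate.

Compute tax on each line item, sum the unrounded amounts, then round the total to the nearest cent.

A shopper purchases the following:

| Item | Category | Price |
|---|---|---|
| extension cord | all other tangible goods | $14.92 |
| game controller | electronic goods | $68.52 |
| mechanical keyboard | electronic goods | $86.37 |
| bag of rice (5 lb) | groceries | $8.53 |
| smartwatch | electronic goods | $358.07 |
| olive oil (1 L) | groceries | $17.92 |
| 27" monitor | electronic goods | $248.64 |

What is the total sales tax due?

Extension cord $14.92: all other tangible goods → 7.5% → $1.119
Game controller $68.52: electronic goods → 5.5% → $3.7686
Mechanical keyboard $86.37: electronic goods → 5.5% → $4.75035
Bag of rice (5 lb) $8.53: groceries → 0% → $0.00
Smartwatch $358.07: electronic goods → 5.5% + 1% surcharge = 6.5% → $23.27455
Olive oil (1 L) $17.92: groceries → 0% → $0.00
27" monitor $248.64: electronic goods → 5.5% → $13.6752
Unrounded tax sum = $46.5877 → $46.59

$46.59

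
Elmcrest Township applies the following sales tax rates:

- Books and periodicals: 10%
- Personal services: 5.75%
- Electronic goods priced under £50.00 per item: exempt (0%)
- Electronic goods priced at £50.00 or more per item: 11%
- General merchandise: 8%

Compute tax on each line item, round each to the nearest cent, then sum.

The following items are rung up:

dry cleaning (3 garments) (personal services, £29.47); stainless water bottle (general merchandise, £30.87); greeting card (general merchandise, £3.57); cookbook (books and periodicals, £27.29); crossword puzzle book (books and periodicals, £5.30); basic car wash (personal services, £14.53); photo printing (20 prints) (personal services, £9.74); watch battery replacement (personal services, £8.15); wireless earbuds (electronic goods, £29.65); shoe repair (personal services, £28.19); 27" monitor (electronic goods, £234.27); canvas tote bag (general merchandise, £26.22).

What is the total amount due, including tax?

Dry cleaning (3 garments) £29.47: personal services → 5.75% → £1.69
Stainless water bottle £30.87: general merchandise → 8% → £2.47
Greeting card £3.57: general merchandise → 8% → £0.29
Cookbook £27.29: books and periodicals → 10% → £2.73
Crossword puzzle book £5.30: books and periodicals → 10% → £0.53
Basic car wash £14.53: personal services → 5.75% → £0.84
Photo printing (20 prints) £9.74: personal services → 5.75% → £0.56
Watch battery replacement £8.15: personal services → 5.75% → £0.47
Wireless earbuds £29.65: electronic goods, under £50.00 → 0% → £0.00
Shoe repair £28.19: personal services → 5.75% → £1.62
27" monitor £234.27: electronic goods, £50.00 or more → 11% → £25.77
Canvas tote bag £26.22: general merchandise → 8% → £2.10
Subtotal = £447.25; tax = £39.07; total due = £486.32

£486.32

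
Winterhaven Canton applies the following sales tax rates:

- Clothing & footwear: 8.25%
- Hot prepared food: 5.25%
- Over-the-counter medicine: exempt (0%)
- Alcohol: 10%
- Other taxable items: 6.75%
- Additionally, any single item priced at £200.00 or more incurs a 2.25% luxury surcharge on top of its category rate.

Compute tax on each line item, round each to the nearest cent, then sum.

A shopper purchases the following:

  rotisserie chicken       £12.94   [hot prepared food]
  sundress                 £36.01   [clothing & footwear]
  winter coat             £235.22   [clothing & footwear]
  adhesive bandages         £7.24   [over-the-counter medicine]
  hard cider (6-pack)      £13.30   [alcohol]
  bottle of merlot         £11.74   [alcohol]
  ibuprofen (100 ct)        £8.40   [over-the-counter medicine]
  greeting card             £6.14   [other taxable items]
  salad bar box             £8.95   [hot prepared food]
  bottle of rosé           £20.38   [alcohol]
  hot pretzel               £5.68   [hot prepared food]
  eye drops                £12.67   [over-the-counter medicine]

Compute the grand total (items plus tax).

Rotisserie chicken £12.94: hot prepared food → 5.25% → £0.68
Sundress £36.01: clothing & footwear → 8.25% → £2.97
Winter coat £235.22: clothing & footwear → 8.25% + 2.25% surcharge = 10.5% → £24.70
Adhesive bandages £7.24: over-the-counter medicine → 0% → £0.00
Hard cider (6-pack) £13.30: alcohol → 10% → £1.33
Bottle of merlot £11.74: alcohol → 10% → £1.17
Ibuprofen (100 ct) £8.40: over-the-counter medicine → 0% → £0.00
Greeting card £6.14: other taxable items → 6.75% → £0.41
Salad bar box £8.95: hot prepared food → 5.25% → £0.47
Bottle of rosé £20.38: alcohol → 10% → £2.04
Hot pretzel £5.68: hot prepared food → 5.25% → £0.30
Eye drops £12.67: over-the-counter medicine → 0% → £0.00
Subtotal = £378.67; tax = £34.07; total due = £412.74

£412.74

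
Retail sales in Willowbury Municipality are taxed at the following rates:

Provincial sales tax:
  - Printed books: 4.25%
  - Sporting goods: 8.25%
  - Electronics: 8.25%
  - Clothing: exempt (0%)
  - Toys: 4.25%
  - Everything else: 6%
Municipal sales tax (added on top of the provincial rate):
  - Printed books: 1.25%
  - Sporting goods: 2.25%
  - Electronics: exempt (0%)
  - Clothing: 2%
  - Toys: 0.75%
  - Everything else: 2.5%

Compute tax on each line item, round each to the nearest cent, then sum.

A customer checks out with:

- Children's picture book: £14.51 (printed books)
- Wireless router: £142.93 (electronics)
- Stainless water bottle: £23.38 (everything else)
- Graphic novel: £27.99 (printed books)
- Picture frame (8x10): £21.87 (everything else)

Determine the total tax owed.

£17.98

Children's picture book £14.51: printed books → 4.25% + 1.25% municipal = 5.5% → £0.80
Wireless router £142.93: electronics → 8.25% + 0% municipal = 8.25% → £11.79
Stainless water bottle £23.38: everything else → 6% + 2.5% municipal = 8.5% → £1.99
Graphic novel £27.99: printed books → 4.25% + 1.25% municipal = 5.5% → £1.54
Picture frame (8x10) £21.87: everything else → 6% + 2.5% municipal = 8.5% → £1.86
Total tax = £0.80 + £11.79 + £1.99 + £1.54 + £1.86 = £17.98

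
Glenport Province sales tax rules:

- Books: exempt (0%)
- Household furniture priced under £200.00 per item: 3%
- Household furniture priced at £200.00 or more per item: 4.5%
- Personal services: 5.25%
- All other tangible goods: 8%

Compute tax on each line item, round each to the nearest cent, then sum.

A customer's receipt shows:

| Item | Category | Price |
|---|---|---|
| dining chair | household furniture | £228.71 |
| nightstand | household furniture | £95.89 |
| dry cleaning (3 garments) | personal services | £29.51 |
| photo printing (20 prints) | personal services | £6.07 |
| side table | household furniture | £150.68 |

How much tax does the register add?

£19.56

Dining chair £228.71: household furniture, £200.00 or more → 4.5% → £10.29
Nightstand £95.89: household furniture, under £200.00 → 3% → £2.88
Dry cleaning (3 garments) £29.51: personal services → 5.25% → £1.55
Photo printing (20 prints) £6.07: personal services → 5.25% → £0.32
Side table £150.68: household furniture, under £200.00 → 3% → £4.52
Total tax = £10.29 + £2.88 + £1.55 + £0.32 + £4.52 = £19.56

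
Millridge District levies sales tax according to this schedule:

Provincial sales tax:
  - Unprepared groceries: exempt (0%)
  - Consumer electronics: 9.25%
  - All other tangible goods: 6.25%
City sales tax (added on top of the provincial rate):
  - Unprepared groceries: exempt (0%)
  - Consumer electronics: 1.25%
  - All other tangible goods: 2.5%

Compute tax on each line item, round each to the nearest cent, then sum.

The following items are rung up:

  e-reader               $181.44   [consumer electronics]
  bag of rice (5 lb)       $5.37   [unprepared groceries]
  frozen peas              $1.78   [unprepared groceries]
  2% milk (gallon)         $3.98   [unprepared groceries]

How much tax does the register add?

E-reader $181.44: consumer electronics → 9.25% + 1.25% city = 10.5% → $19.05
Bag of rice (5 lb) $5.37: unprepared groceries → 0% + 0% city = 0% → $0.00
Frozen peas $1.78: unprepared groceries → 0% + 0% city = 0% → $0.00
2% milk (gallon) $3.98: unprepared groceries → 0% + 0% city = 0% → $0.00
Total tax = $19.05

$19.05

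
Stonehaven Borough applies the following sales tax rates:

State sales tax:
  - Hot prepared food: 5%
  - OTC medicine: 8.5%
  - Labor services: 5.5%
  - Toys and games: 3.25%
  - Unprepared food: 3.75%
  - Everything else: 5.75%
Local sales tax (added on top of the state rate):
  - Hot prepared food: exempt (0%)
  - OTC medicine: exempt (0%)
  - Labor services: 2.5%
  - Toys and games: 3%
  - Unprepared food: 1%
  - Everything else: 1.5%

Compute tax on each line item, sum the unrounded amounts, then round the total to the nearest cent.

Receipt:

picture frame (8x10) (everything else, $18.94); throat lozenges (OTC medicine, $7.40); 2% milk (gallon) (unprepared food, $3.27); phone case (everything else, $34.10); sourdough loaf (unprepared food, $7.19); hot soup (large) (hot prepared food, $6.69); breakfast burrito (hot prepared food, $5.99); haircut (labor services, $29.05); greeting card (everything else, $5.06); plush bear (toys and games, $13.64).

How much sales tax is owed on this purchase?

$9.15

Picture frame (8x10) $18.94: everything else → 5.75% + 1.5% local = 7.25% → $1.37315
Throat lozenges $7.40: OTC medicine → 8.5% + 0% local = 8.5% → $0.629
2% milk (gallon) $3.27: unprepared food → 3.75% + 1% local = 4.75% → $0.155325
Phone case $34.10: everything else → 5.75% + 1.5% local = 7.25% → $2.47225
Sourdough loaf $7.19: unprepared food → 3.75% + 1% local = 4.75% → $0.341525
Hot soup (large) $6.69: hot prepared food → 5% + 0% local = 5% → $0.3345
Breakfast burrito $5.99: hot prepared food → 5% + 0% local = 5% → $0.2995
Haircut $29.05: labor services → 5.5% + 2.5% local = 8% → $2.324
Greeting card $5.06: everything else → 5.75% + 1.5% local = 7.25% → $0.36685
Plush bear $13.64: toys and games → 3.25% + 3% local = 6.25% → $0.8525
Unrounded tax sum = $9.1486 → $9.15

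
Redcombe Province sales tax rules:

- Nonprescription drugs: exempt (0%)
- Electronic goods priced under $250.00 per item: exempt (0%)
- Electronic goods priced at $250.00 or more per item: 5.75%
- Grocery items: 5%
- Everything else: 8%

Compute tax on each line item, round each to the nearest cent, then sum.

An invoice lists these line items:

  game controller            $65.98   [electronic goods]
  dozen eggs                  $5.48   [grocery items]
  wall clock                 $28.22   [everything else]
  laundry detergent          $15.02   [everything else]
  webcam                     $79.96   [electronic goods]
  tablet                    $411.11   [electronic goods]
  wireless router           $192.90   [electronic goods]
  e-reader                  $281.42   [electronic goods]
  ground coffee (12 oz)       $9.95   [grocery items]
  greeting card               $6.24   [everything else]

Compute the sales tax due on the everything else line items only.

Wall clock $28.22: everything else → 8% → $2.26
Laundry detergent $15.02: everything else → 8% → $1.20
Greeting card $6.24: everything else → 8% → $0.50
Tax on everything else = $2.26 + $1.20 + $0.50 = $3.96

$3.96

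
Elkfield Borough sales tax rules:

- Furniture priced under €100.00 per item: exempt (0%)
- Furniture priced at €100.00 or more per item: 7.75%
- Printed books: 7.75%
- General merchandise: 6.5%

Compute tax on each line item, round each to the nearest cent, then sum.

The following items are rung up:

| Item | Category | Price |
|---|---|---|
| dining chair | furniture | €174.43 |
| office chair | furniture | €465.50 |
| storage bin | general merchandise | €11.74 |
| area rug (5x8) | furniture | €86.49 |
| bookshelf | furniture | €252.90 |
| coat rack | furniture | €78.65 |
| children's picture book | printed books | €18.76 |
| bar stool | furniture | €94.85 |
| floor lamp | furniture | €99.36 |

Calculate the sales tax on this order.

€71.41

Dining chair €174.43: furniture, €100.00 or more → 7.75% → €13.52
Office chair €465.50: furniture, €100.00 or more → 7.75% → €36.08
Storage bin €11.74: general merchandise → 6.5% → €0.76
Area rug (5x8) €86.49: furniture, under €100.00 → 0% → €0.00
Bookshelf €252.90: furniture, €100.00 or more → 7.75% → €19.60
Coat rack €78.65: furniture, under €100.00 → 0% → €0.00
Children's picture book €18.76: printed books → 7.75% → €1.45
Bar stool €94.85: furniture, under €100.00 → 0% → €0.00
Floor lamp €99.36: furniture, under €100.00 → 0% → €0.00
Total tax = €13.52 + €36.08 + €0.76 + €19.60 + €1.45 = €71.41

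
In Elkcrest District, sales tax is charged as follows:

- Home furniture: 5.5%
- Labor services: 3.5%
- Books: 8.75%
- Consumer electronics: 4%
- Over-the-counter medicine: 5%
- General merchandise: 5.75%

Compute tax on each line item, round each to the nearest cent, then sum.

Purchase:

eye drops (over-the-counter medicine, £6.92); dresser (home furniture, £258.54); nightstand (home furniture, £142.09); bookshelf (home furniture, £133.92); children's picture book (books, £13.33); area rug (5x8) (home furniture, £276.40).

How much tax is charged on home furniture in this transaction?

Dresser £258.54: home furniture → 5.5% → £14.22
Nightstand £142.09: home furniture → 5.5% → £7.81
Bookshelf £133.92: home furniture → 5.5% → £7.37
Area rug (5x8) £276.40: home furniture → 5.5% → £15.20
Tax on home furniture = £14.22 + £7.81 + £7.37 + £15.20 = £44.60

£44.60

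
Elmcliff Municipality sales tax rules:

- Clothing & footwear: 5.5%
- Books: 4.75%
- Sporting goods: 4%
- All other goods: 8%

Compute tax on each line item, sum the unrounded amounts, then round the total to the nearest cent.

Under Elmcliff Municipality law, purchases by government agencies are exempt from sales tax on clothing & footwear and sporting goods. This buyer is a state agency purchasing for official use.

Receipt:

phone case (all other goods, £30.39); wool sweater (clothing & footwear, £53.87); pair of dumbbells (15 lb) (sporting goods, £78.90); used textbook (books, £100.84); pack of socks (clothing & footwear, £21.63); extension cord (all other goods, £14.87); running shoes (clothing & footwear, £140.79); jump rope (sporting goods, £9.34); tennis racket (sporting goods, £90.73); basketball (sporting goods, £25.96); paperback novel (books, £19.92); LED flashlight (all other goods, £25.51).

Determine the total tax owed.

£11.40

Phone case £30.39: all other goods → 8% → £2.4312
Wool sweater £53.87: clothing & footwear, buyer-exempt → 0% → £0.00
Pair of dumbbells (15 lb) £78.90: sporting goods, buyer-exempt → 0% → £0.00
Used textbook £100.84: books → 4.75% → £4.7899
Pack of socks £21.63: clothing & footwear, buyer-exempt → 0% → £0.00
Extension cord £14.87: all other goods → 8% → £1.1896
Running shoes £140.79: clothing & footwear, buyer-exempt → 0% → £0.00
Jump rope £9.34: sporting goods, buyer-exempt → 0% → £0.00
Tennis racket £90.73: sporting goods, buyer-exempt → 0% → £0.00
Basketball £25.96: sporting goods, buyer-exempt → 0% → £0.00
Paperback novel £19.92: books → 4.75% → £0.9462
LED flashlight £25.51: all other goods → 8% → £2.0408
Unrounded tax sum = £11.3977 → £11.40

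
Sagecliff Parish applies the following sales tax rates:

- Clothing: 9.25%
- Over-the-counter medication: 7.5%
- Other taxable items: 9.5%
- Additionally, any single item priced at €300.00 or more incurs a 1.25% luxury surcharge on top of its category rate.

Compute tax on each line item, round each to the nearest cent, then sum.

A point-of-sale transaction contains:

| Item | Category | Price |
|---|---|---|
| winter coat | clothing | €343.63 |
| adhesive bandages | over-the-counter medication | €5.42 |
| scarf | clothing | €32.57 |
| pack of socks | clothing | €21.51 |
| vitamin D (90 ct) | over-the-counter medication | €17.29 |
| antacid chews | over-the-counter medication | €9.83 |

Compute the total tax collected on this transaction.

Winter coat €343.63: clothing → 9.25% + 1.25% surcharge = 10.5% → €36.08
Adhesive bandages €5.42: over-the-counter medication → 7.5% → €0.41
Scarf €32.57: clothing → 9.25% → €3.01
Pack of socks €21.51: clothing → 9.25% → €1.99
Vitamin D (90 ct) €17.29: over-the-counter medication → 7.5% → €1.30
Antacid chews €9.83: over-the-counter medication → 7.5% → €0.74
Total tax = €36.08 + €0.41 + €3.01 + €1.99 + €1.30 + €0.74 = €43.53

€43.53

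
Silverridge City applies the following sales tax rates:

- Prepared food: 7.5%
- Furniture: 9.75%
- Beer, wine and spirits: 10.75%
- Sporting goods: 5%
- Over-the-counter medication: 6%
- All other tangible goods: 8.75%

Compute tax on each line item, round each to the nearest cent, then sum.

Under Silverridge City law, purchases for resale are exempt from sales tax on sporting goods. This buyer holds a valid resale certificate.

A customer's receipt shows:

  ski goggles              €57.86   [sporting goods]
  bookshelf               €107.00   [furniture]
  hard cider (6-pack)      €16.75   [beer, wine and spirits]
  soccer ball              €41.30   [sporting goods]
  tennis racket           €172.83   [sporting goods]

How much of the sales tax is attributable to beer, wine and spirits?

€1.80

Hard cider (6-pack) €16.75: beer, wine and spirits → 10.75% → €1.80
Tax on beer, wine and spirits = €1.80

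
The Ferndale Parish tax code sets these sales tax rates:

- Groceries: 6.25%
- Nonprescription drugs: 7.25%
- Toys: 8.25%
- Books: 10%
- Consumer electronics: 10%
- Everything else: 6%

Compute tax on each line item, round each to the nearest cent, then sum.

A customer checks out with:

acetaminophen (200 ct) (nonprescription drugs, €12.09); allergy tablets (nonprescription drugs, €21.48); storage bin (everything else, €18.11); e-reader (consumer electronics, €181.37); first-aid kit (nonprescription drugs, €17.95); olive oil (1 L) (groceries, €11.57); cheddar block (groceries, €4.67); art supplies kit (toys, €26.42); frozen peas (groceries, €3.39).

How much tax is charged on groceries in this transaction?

Olive oil (1 L) €11.57: groceries → 6.25% → €0.72
Cheddar block €4.67: groceries → 6.25% → €0.29
Frozen peas €3.39: groceries → 6.25% → €0.21
Tax on groceries = €0.72 + €0.29 + €0.21 = €1.22

€1.22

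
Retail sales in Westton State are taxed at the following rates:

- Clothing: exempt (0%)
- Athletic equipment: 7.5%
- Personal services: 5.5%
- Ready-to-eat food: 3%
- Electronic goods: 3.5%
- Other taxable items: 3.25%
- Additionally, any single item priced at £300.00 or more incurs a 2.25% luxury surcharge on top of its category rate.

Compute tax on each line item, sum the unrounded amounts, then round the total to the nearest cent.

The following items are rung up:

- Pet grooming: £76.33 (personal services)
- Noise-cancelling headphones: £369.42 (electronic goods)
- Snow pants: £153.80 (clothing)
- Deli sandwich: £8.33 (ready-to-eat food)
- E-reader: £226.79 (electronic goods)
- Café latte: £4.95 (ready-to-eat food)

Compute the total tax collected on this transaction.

Pet grooming £76.33: personal services → 5.5% → £4.19815
Noise-cancelling headphones £369.42: electronic goods → 3.5% + 2.25% surcharge = 5.75% → £21.24165
Snow pants £153.80: clothing → 0% → £0.00
Deli sandwich £8.33: ready-to-eat food → 3% → £0.2499
E-reader £226.79: electronic goods → 3.5% → £7.93765
Café latte £4.95: ready-to-eat food → 3% → £0.1485
Unrounded tax sum = £33.77585 → £33.78

£33.78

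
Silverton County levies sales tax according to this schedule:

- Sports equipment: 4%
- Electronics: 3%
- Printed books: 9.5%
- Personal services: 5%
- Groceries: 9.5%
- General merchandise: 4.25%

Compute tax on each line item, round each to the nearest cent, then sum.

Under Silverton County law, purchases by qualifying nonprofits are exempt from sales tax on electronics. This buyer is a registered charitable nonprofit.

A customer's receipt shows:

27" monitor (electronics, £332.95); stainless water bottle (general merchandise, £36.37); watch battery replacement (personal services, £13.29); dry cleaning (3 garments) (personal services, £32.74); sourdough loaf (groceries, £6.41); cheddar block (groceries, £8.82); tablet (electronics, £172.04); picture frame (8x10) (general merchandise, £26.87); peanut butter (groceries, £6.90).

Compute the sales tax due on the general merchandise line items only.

Stainless water bottle £36.37: general merchandise → 4.25% → £1.55
Picture frame (8x10) £26.87: general merchandise → 4.25% → £1.14
Tax on general merchandise = £1.55 + £1.14 = £2.69

£2.69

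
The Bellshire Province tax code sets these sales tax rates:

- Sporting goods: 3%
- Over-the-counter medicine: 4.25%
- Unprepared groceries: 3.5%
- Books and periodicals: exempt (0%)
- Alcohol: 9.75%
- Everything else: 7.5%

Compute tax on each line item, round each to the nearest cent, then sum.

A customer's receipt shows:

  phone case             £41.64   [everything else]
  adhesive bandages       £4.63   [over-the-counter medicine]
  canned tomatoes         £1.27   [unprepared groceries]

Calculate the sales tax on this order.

Phone case £41.64: everything else → 7.5% → £3.12
Adhesive bandages £4.63: over-the-counter medicine → 4.25% → £0.20
Canned tomatoes £1.27: unprepared groceries → 3.5% → £0.04
Total tax = £3.12 + £0.20 + £0.04 = £3.36

£3.36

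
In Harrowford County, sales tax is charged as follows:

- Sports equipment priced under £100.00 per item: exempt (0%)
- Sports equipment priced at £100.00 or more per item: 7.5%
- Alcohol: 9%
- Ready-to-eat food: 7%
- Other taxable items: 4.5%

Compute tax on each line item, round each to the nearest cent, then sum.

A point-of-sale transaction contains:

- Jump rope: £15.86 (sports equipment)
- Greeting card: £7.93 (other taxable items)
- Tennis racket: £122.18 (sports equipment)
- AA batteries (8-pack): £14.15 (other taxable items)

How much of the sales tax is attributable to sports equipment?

£9.16

Jump rope £15.86: sports equipment, under £100.00 → 0% → £0.00
Tennis racket £122.18: sports equipment, £100.00 or more → 7.5% → £9.16
Tax on sports equipment = £0.00 + £9.16 = £9.16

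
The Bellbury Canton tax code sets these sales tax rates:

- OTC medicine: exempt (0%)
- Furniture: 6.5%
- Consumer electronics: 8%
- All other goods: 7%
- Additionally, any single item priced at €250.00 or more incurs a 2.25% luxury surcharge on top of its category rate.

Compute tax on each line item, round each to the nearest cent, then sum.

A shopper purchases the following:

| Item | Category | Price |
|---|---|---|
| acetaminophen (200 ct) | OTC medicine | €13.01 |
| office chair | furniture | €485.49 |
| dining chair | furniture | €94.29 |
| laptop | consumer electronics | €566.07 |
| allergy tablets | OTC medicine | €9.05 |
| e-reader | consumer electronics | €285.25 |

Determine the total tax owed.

€135.87

Acetaminophen (200 ct) €13.01: OTC medicine → 0% → €0.00
Office chair €485.49: furniture → 6.5% + 2.25% surcharge = 8.75% → €42.48
Dining chair €94.29: furniture → 6.5% → €6.13
Laptop €566.07: consumer electronics → 8% + 2.25% surcharge = 10.25% → €58.02
Allergy tablets €9.05: OTC medicine → 0% → €0.00
E-reader €285.25: consumer electronics → 8% + 2.25% surcharge = 10.25% → €29.24
Total tax = €42.48 + €6.13 + €58.02 + €29.24 = €135.87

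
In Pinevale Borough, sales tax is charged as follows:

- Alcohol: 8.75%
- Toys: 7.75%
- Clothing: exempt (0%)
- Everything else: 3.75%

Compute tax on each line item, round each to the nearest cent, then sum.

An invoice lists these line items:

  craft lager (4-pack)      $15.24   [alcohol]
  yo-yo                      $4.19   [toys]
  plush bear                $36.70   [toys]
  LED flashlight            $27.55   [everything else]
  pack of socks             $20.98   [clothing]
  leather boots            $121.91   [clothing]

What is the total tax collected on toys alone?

$3.16

Yo-yo $4.19: toys → 7.75% → $0.32
Plush bear $36.70: toys → 7.75% → $2.84
Tax on toys = $0.32 + $2.84 = $3.16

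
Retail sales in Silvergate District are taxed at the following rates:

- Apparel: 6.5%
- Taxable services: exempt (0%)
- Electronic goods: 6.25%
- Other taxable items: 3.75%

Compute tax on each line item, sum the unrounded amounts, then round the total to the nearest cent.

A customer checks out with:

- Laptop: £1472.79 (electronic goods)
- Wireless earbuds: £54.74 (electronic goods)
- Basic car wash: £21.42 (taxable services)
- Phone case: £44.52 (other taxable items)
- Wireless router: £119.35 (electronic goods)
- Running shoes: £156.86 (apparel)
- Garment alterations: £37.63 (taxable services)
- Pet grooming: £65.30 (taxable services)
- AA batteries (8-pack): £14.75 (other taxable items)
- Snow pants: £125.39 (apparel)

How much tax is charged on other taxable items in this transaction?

Phone case £44.52: other taxable items → 3.75% → £1.6695
AA batteries (8-pack) £14.75: other taxable items → 3.75% → £0.553125
Tax on other taxable items: unrounded sum = £2.222625 → £2.22

£2.22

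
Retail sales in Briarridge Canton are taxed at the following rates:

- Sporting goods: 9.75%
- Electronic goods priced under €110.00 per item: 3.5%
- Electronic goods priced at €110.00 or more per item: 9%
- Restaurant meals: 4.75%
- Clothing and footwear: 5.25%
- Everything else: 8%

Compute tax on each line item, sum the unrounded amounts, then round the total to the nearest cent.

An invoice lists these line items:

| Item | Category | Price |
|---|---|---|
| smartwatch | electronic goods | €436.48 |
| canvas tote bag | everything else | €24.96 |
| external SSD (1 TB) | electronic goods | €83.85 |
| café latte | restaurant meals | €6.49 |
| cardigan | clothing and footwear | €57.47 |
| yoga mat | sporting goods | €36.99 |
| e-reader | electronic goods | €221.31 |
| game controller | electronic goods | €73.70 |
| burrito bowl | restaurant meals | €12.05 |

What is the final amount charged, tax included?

Smartwatch €436.48: electronic goods, €110.00 or more → 9% → €39.2832
Canvas tote bag €24.96: everything else → 8% → €1.9968
External SSD (1 TB) €83.85: electronic goods, under €110.00 → 3.5% → €2.93475
Café latte €6.49: restaurant meals → 4.75% → €0.308275
Cardigan €57.47: clothing and footwear → 5.25% → €3.017175
Yoga mat €36.99: sporting goods → 9.75% → €3.606525
E-reader €221.31: electronic goods, €110.00 or more → 9% → €19.9179
Game controller €73.70: electronic goods, under €110.00 → 3.5% → €2.5795
Burrito bowl €12.05: restaurant meals → 4.75% → €0.572375
Subtotal = €953.30; unrounded tax = €74.2165 → €74.22; total due = €1027.52

€1027.52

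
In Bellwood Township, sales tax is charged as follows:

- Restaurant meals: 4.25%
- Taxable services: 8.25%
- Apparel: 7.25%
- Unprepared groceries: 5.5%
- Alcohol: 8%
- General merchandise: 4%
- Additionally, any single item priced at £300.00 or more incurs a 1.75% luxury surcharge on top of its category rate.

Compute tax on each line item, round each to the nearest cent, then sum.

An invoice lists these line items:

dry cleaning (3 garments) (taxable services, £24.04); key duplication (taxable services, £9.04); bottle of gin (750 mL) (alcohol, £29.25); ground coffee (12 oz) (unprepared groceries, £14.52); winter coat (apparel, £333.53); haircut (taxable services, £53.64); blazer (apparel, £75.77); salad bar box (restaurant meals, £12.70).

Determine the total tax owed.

Dry cleaning (3 garments) £24.04: taxable services → 8.25% → £1.98
Key duplication £9.04: taxable services → 8.25% → £0.75
Bottle of gin (750 mL) £29.25: alcohol → 8% → £2.34
Ground coffee (12 oz) £14.52: unprepared groceries → 5.5% → £0.80
Winter coat £333.53: apparel → 7.25% + 1.75% surcharge = 9% → £30.02
Haircut £53.64: taxable services → 8.25% → £4.43
Blazer £75.77: apparel → 7.25% → £5.49
Salad bar box £12.70: restaurant meals → 4.25% → £0.54
Total tax = £1.98 + £0.75 + £2.34 + £0.80 + £30.02 + £4.43 + £5.49 + £0.54 = £46.35

£46.35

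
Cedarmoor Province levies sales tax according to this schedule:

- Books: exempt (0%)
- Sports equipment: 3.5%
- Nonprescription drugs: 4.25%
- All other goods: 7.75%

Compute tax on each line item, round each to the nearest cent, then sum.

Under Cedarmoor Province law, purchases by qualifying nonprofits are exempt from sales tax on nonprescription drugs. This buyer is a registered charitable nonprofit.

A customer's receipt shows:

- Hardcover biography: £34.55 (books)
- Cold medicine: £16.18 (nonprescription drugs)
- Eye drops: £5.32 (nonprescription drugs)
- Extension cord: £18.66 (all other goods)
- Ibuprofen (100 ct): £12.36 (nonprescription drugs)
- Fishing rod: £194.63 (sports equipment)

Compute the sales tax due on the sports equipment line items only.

£6.81

Fishing rod £194.63: sports equipment → 3.5% → £6.81
Tax on sports equipment = £6.81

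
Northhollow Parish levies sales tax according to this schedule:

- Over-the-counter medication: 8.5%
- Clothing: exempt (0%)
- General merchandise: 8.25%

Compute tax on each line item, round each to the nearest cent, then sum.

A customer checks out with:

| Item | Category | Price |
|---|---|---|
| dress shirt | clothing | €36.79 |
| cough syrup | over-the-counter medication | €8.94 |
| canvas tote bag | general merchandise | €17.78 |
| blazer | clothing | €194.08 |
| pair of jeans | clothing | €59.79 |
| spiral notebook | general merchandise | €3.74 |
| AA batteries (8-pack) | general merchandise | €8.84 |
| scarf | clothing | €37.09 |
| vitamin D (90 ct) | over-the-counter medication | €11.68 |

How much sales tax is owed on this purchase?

€4.26

Dress shirt €36.79: clothing → 0% → €0.00
Cough syrup €8.94: over-the-counter medication → 8.5% → €0.76
Canvas tote bag €17.78: general merchandise → 8.25% → €1.47
Blazer €194.08: clothing → 0% → €0.00
Pair of jeans €59.79: clothing → 0% → €0.00
Spiral notebook €3.74: general merchandise → 8.25% → €0.31
AA batteries (8-pack) €8.84: general merchandise → 8.25% → €0.73
Scarf €37.09: clothing → 0% → €0.00
Vitamin D (90 ct) €11.68: over-the-counter medication → 8.5% → €0.99
Total tax = €0.76 + €1.47 + €0.31 + €0.73 + €0.99 = €4.26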